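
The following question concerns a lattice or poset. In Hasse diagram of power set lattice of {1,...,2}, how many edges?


A cover relation a -< b holds when a < b with no c strictly between.
Cover relations:
  {} -< {1}
  {} -< {2}
  {1} -< {1,2}
  {2} -< {1,2}
Total: 4


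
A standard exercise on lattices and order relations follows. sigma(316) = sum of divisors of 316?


sigma(n) = sum of divisors.
Divisors of 316: [1, 2, 4, 79, 158, 316]
Sum = 560


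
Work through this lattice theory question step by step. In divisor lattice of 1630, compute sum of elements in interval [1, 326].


Interval [1,326] in divisors of 1630: [1, 2, 163, 326]
Sum = 492


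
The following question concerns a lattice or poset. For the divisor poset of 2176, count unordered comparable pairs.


A comparable pair {a,b} has a < b or b < a in the order.
Count unordered pairs where one element is strictly below the other.
Examples: {1,2}, {1,4}, {1,8}, {1,16}, ...
Total comparable pairs: 92


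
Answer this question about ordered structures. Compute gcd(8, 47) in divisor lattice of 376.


In a divisor lattice, meet = gcd (greatest common divisor).
By Euclidean algorithm or factoring: gcd(8,47) = 1


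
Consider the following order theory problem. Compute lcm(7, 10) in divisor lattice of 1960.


In a divisor lattice, join = lcm (least common multiple).
gcd(7,10) = 1
lcm(7,10) = 7*10/gcd = 70/1 = 70


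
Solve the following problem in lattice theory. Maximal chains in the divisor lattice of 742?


A maximal chain goes from the minimum element to a maximal element via cover relations.
Counting all min-to-max paths in the cover graph.
Total maximal chains: 6


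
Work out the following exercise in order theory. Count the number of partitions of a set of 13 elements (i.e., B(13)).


B(n) = number of set partitions of an n-element set.
B(n) satisfies the recurrence: B(n+1) = sum_k C(n,k)*B(k).
B(13) = 27644437


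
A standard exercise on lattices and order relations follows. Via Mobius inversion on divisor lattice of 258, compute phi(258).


phi(n) = n * prod_{p|n} (1 - 1/p).
Prime divisors of 258: [2, 3, 43]
phi(258) = 258 * (1 - 1/2) * (1 - 1/3) * (1 - 1/43)
phi(258) = 84


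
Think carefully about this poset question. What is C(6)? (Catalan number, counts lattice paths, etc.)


C(n) = C(2n, n) / (n+1).
C(12, 6) = 924
C(6) = 924 / 7 = 132


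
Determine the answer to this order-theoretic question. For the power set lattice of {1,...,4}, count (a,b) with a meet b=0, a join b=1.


Complement pair (a,b): a meet b = bottom, a join b = top.
Here: A intersect B = {} and A union B = {1,...,4}.
Pairs found: ({},{1,2,3,4}), ({1},{2,3,4}), ({2},{1,3,4}), ({3},{1,2,4}), ... (12 more)
Total ordered pairs: 16


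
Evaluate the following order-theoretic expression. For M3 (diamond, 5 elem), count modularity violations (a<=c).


Modular law: if a <= c then a v (b ^ c) = (a v b) ^ c.
Check all triples (a,b,c) with a <= c among 5 elements.
This lattice is modular (diamonds M_m and their chain-products are modular).
Total violating triples: 0


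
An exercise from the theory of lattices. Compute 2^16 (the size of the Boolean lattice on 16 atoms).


Power set = 2^n.
2^16 = 65536


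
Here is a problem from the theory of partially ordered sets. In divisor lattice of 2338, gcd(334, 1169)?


Meet=gcd.
gcd(334,1169)=167


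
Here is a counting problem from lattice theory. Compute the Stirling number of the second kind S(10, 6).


S(n,k) = k*S(n-1,k) + S(n-1,k-1).
S(9,6) = 2646, S(9,5) = 6951
S(10,6) = 6*2646 + 6951 = 15876 + 6951
S(10,6) = 22827


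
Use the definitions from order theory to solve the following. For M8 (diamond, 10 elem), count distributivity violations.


Distributive law: a ^ (b v c) = (a ^ b) v (a ^ c).
Check all 10^3 = 1000 ordered triples (a,b,c).
  e.g. a=a1, b=a2, c=a3: lhs=a1 != rhs=0
  e.g. a=a1, b=a2, c=a4: lhs=a1 != rhs=0
Total violating triples: 336


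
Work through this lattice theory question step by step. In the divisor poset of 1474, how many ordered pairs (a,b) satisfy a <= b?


The order relation is {(a,b) : a <= b}, reflexive so it includes (a,a).
Examples: (1,1), (1,11), (1,134), (1,1474), (1,2), ...
Total ordered pairs: 27


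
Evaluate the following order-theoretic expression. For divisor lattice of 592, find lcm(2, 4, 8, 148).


In a divisor lattice, join = lcm (least common multiple).
Compute lcm iteratively: start with first element, then lcm(current, next).
Elements: [2, 4, 8, 148]
lcm(2,4) = 4
lcm(4,8) = 8
lcm(8,148) = 296
Final lcm = 296


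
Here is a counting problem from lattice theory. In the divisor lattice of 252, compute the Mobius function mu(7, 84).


In a divisor lattice, mu(a,b) = mu(b/a) where mu is the classical Mobius function.
b/a = 84/7 = 12
Prime factorization of 12: primes [2, 3]
12 is not squarefree, so mu(12) = 0


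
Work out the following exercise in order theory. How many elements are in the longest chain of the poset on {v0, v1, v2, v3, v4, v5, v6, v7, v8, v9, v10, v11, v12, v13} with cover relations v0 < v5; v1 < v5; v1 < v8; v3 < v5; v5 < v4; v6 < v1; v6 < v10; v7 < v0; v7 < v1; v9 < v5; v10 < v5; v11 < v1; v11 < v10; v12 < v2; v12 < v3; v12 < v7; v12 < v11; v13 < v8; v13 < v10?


A chain is a totally ordered subset; we count the number of elements in a maximum chain.
Compute, for each element x, the size of the longest chain ending at x:
  v6: 1
  v9: 1
  v12: 1
  v13: 1
  v2: 2
  v3: 2
  ...
A maximum chain: v12 < v7 < v0 < v5 < v4
Number of elements in the longest chain: 5


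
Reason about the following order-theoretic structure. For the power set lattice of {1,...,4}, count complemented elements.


An element a is complemented if some b has a meet b = bottom, a join b = top.
every subset A has complement S\A, so all elements are complemented.
Complemented elements: {}, {1}, {2}, {3}, {4}, {1,2}, ... (10 more)
Count: 16


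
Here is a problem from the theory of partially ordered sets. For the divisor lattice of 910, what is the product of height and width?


Height = length of longest chain minus 1; width = size of largest antichain.
A maximum chain: 1 | 13 | 91 | 455 | 910  (height 4).
A maximum antichain: {10, 14, 26, 35, 65, 91}  (width 6).
Product = 4 * 6 = 24


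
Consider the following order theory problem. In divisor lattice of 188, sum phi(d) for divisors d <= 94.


Divisors of 188 up to 94: [1, 2, 4, 47, 94]
phi values: [1, 1, 2, 46, 46]
Sum = 96


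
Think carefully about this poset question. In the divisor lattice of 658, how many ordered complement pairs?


Complement pair (a,b): a meet b = bottom, a join b = top.
Here: gcd(a,b)=1 and lcm(a,b)=658, i.e. a*b=658 with a,b coprime.
Pairs found: (1,658), (2,329), (7,94), (14,47), ... (4 more)
Total ordered pairs: 8


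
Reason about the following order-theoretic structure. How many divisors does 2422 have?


Divisors of 2422: [1, 2, 7, 14, 173, 346, 1211, 2422]
Count: 8


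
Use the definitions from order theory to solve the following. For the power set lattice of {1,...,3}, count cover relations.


A cover relation a -< b holds when a < b with no c strictly between.
Cover relations:
  {} -< {1}
  {} -< {2}
  {} -< {3}
  {1} -< {1,2}
  {1} -< {1,3}
  {2} -< {1,2}
  {2} -< {2,3}
  {3} -< {1,3}
  ...4 more
Total: 12


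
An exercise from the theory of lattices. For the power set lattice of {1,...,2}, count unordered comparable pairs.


A comparable pair {a,b} has a < b or b < a in the order.
Count unordered pairs where one element is strictly below the other.
Examples: {{},{1}}, {{},{2}}, {{},{1,2}}, {{1},{1,2}}, ...
Total comparable pairs: 5


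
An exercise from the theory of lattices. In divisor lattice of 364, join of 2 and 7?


In a divisor lattice, join = lcm (least common multiple).
gcd(2,7) = 1
lcm(2,7) = 2*7/gcd = 14/1 = 14


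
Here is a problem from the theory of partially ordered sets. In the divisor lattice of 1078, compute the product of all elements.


Divisors of 1078: [1, 2, 7, 11, 14, 22, 49, 77, 98, 154, 539, 1078]
Product = n^(d(n)/2) = 1078^(12/2)
Product = 1569323814085808704


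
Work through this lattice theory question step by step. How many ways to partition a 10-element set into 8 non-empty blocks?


S(n,k) = k*S(n-1,k) + S(n-1,k-1).
S(9,8) = 36, S(9,7) = 462
S(10,8) = 8*36 + 462 = 288 + 462
S(10,8) = 750


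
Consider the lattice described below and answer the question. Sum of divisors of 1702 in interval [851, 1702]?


Interval [851,1702] in divisors of 1702: [851, 1702]
Sum = 2553


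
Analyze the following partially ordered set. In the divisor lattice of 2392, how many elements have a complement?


An element a is complemented if some b has a meet b = bottom, a join b = top.
a is complemented iff gcd(a, n/a)=1, i.e. a is a unitary divisor of 2392.
Complemented elements: 1, 8, 13, 23, 104, 184, ... (2 more)
Count: 8


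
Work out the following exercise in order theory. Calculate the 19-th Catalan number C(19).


C(n) = C(2n, n) / (n+1).
C(38, 19) = 35345263800
C(19) = 35345263800 / 20 = 1767263190


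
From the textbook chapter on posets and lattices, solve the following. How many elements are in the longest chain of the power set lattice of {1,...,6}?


A chain is a totally ordered subset; we count the number of elements in a maximum chain.
Compute, for each element x, the size of the longest chain ending at x:
  {}: 1
  {1}: 2
  {2}: 2
  {3}: 2
  {4}: 2
  {5}: 2
  ...
A maximum chain: {} < {1} < {1,2} < {1,2,3} < {1,2,3,4} < {1,2,3,4,5} < {1,2,3,4,5,6}
Number of elements in the longest chain: 7


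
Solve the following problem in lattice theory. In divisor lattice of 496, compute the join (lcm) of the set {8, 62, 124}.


In a divisor lattice, join = lcm (least common multiple).
Compute lcm iteratively: start with first element, then lcm(current, next).
Elements: [8, 62, 124]
lcm(8,62) = 248
lcm(248,124) = 248
Final lcm = 248


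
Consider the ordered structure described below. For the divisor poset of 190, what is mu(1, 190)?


In a divisor lattice, mu(a,b) = mu(b/a) where mu is the classical Mobius function.
b/a = 190/1 = 190
Prime factorization of 190: primes [2, 5, 19]
190 is squarefree with 3 prime factor(s), so mu(190) = (-1)^3 = -1


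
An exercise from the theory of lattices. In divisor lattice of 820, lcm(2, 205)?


Join=lcm.
gcd(2,205)=1
lcm=410


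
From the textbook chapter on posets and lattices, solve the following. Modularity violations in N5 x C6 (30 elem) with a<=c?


Modular law: if a <= c then a v (b ^ c) = (a v b) ^ c.
Check all triples (a,b,c) with a <= c among 30 elements.
  e.g. a=(a,0), b=(c,0), c=(b,0): lhs=(a,0) != rhs=(b,0)
  e.g. a=(a,0), b=(c,1), c=(b,0): lhs=(a,0) != rhs=(b,0)
Total violating triples: 126


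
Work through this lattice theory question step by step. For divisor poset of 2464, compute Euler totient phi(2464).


phi(n) = n * prod_{p|n} (1 - 1/p).
Prime divisors of 2464: [2, 7, 11]
phi(2464) = 2464 * (1 - 1/2) * (1 - 1/7) * (1 - 1/11)
phi(2464) = 960


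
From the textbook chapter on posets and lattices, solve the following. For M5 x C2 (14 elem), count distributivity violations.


Distributive law: a ^ (b v c) = (a ^ b) v (a ^ c).
Check all 14^3 = 2744 ordered triples (a,b,c).
  e.g. a=(a1,0), b=(a2,0), c=(a3,0): lhs=(a1,0) != rhs=(0,0)
  e.g. a=(a1,0), b=(a2,0), c=(a3,1): lhs=(a1,0) != rhs=(0,0)
Total violating triples: 480


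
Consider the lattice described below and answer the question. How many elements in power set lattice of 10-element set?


Power set = 2^n.
2^10 = 1024


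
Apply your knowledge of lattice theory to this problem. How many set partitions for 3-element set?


B(n) = number of set partitions of an n-element set.
B(n) satisfies the recurrence: B(n+1) = sum_k C(n,k)*B(k).
B(3) = 5


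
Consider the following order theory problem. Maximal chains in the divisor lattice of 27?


A maximal chain goes from the minimum element to a maximal element via cover relations.
Counting all min-to-max paths in the cover graph.
Total maximal chains: 1


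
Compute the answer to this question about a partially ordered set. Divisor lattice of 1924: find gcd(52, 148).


In a divisor lattice, meet = gcd (greatest common divisor).
By Euclidean algorithm or factoring: gcd(52,148) = 4


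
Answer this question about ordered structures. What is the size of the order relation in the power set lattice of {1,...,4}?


The order relation is {(a,b) : a <= b}, reflexive so it includes (a,a).
Examples: ({},{}), ({},{1,2}), ({},{1,2,3}), ({},{1,2,3,4}), ({},{1,2,4}), ...
Total ordered pairs: 81


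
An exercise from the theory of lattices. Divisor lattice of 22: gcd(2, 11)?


Meet=gcd.
gcd(2,11)=1


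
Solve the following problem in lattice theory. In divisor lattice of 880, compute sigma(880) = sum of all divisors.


sigma(n) = sum of divisors.
Divisors of 880: [1, 2, 4, 5, 8, 10, 11, 16, 20, 22, 40, 44, 55, 80, 88, 110, 176, 220, 440, 880]
Sum = 2232


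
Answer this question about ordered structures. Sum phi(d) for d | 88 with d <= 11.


Divisors of 88 up to 11: [1, 2, 4, 8, 11]
phi values: [1, 1, 2, 4, 10]
Sum = 18


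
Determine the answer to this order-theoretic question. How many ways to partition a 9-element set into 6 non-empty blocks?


S(n,k) = k*S(n-1,k) + S(n-1,k-1).
S(8,6) = 266, S(8,5) = 1050
S(9,6) = 6*266 + 1050 = 1596 + 1050
S(9,6) = 2646


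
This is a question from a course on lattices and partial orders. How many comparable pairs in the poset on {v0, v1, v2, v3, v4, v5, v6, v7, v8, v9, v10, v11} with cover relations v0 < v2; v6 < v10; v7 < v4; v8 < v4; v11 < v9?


A comparable pair {a,b} has a < b or b < a in the order.
Count unordered pairs where one element is strictly below the other.
Examples: {v0,v2}, {v4,v7}, {v4,v8}, {v6,v10}, ...
Total comparable pairs: 5


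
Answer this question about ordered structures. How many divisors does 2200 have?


Divisors of 2200: [1, 2, 4, 5, 8, 10, 11, 20, 22, 25, 40, 44, 50, 55, 88, 100, 110, 200, 220, 275, 440, 550, 1100, 2200]
Count: 24


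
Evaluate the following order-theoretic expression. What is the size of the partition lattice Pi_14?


B(n) = number of set partitions of an n-element set.
B(n) satisfies the recurrence: B(n+1) = sum_k C(n,k)*B(k).
B(14) = 190899322


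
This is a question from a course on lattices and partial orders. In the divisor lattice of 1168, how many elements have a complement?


An element a is complemented if some b has a meet b = bottom, a join b = top.
a is complemented iff gcd(a, n/a)=1, i.e. a is a unitary divisor of 1168.
Complemented elements: 1, 16, 73, 1168
Count: 4


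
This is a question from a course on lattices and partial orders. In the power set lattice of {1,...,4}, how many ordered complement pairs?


Complement pair (a,b): a meet b = bottom, a join b = top.
Here: A intersect B = {} and A union B = {1,...,4}.
Pairs found: ({},{1,2,3,4}), ({1},{2,3,4}), ({2},{1,3,4}), ({3},{1,2,4}), ... (12 more)
Total ordered pairs: 16


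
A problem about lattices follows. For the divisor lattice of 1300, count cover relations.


A cover relation a -< b holds when a < b with no c strictly between.
Cover relations:
  1 -< 2
  1 -< 5
  1 -< 13
  2 -< 4
  2 -< 10
  2 -< 26
  4 -< 20
  4 -< 52
  ...25 more
Total: 33


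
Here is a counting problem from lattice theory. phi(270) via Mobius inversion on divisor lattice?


phi(n) = n * prod_{p|n} (1 - 1/p).
Prime divisors of 270: [2, 3, 5]
phi(270) = 270 * (1 - 1/2) * (1 - 1/3) * (1 - 1/5)
phi(270) = 72


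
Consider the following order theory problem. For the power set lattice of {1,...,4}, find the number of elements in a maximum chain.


A chain is a totally ordered subset; we count the number of elements in a maximum chain.
Compute, for each element x, the size of the longest chain ending at x:
  {}: 1
  {1}: 2
  {2}: 2
  {3}: 2
  {4}: 2
  {1,2}: 3
  ...
A maximum chain: {} < {1} < {1,2} < {1,2,3} < {1,2,3,4}
Number of elements in the longest chain: 5


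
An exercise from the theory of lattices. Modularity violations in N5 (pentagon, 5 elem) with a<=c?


Modular law: if a <= c then a v (b ^ c) = (a v b) ^ c.
Check all triples (a,b,c) with a <= c among 5 elements.
  e.g. a=a, b=c, c=b: lhs=a != rhs=b
Total violating triples: 1


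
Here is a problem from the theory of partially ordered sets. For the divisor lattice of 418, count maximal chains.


A maximal chain goes from the minimum element to a maximal element via cover relations.
Counting all min-to-max paths in the cover graph.
Total maximal chains: 6


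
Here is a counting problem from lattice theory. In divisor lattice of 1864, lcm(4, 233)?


Join=lcm.
gcd(4,233)=1
lcm=932


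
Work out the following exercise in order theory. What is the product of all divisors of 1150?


Divisors of 1150: [1, 2, 5, 10, 23, 25, 46, 50, 115, 230, 575, 1150]
Product = n^(d(n)/2) = 1150^(12/2)
Product = 2313060765625000000


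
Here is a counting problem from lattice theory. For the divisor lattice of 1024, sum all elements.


sigma(n) = sum of divisors.
Divisors of 1024: [1, 2, 4, 8, 16, 32, 64, 128, 256, 512, 1024]
Sum = 2047


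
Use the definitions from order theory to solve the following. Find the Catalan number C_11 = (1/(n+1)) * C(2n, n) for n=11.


C(n) = C(2n, n) / (n+1).
C(22, 11) = 705432
C(11) = 705432 / 12 = 58786


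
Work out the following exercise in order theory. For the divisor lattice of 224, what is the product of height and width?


Height = length of longest chain minus 1; width = size of largest antichain.
A maximum chain: 1 | 7 | 14 | 28 | 56 | 112 | 224  (height 6).
A maximum antichain: {2, 7}  (width 2).
Product = 6 * 2 = 12


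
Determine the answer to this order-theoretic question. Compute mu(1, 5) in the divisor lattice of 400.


In a divisor lattice, mu(a,b) = mu(b/a) where mu is the classical Mobius function.
b/a = 5/1 = 5
Prime factorization of 5: primes [5]
5 is squarefree with 1 prime factor(s), so mu(5) = (-1)^1 = -1


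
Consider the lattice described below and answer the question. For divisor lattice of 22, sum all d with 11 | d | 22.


Interval [11,22] in divisors of 22: [11, 22]
Sum = 33


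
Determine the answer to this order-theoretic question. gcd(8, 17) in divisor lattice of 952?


Meet=gcd.
gcd(8,17)=1


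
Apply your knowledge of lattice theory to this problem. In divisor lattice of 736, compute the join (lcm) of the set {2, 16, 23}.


In a divisor lattice, join = lcm (least common multiple).
Compute lcm iteratively: start with first element, then lcm(current, next).
Elements: [2, 16, 23]
lcm(2,16) = 16
lcm(16,23) = 368
Final lcm = 368


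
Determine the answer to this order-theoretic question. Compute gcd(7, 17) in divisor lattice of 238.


In a divisor lattice, meet = gcd (greatest common divisor).
By Euclidean algorithm or factoring: gcd(7,17) = 1


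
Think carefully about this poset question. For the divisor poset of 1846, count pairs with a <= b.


The order relation is {(a,b) : a <= b}, reflexive so it includes (a,a).
Examples: (1,1), (1,13), (1,142), (1,1846), (1,2), ...
Total ordered pairs: 27


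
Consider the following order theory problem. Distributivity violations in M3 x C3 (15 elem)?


Distributive law: a ^ (b v c) = (a ^ b) v (a ^ c).
Check all 15^3 = 3375 ordered triples (a,b,c).
  e.g. a=(a1,0), b=(a2,0), c=(a3,0): lhs=(a1,0) != rhs=(0,0)
  e.g. a=(a1,0), b=(a2,0), c=(a3,1): lhs=(a1,0) != rhs=(0,0)
Total violating triples: 162


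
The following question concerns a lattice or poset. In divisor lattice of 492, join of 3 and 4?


In a divisor lattice, join = lcm (least common multiple).
gcd(3,4) = 1
lcm(3,4) = 3*4/gcd = 12/1 = 12


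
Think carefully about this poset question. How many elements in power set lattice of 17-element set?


Power set = 2^n.
2^17 = 131072


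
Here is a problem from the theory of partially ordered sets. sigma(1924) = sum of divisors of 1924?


sigma(n) = sum of divisors.
Divisors of 1924: [1, 2, 4, 13, 26, 37, 52, 74, 148, 481, 962, 1924]
Sum = 3724


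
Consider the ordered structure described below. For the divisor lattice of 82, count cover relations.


A cover relation a -< b holds when a < b with no c strictly between.
Cover relations:
  1 -< 2
  1 -< 41
  2 -< 82
  41 -< 82
Total: 4


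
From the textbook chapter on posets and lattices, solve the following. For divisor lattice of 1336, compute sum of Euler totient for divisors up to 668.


Divisors of 1336 up to 668: [1, 2, 4, 8, 167, 334, 668]
phi values: [1, 1, 2, 4, 166, 166, 332]
Sum = 672


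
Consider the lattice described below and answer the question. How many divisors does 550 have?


Divisors of 550: [1, 2, 5, 10, 11, 22, 25, 50, 55, 110, 275, 550]
Count: 12


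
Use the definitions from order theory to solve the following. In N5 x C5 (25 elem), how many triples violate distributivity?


Distributive law: a ^ (b v c) = (a ^ b) v (a ^ c).
Check all 25^3 = 15625 ordered triples (a,b,c).
  e.g. a=(b,0), b=(a,0), c=(c,0): lhs=(b,0) != rhs=(a,0)
  e.g. a=(b,0), b=(a,0), c=(c,1): lhs=(b,0) != rhs=(a,0)
Total violating triples: 250


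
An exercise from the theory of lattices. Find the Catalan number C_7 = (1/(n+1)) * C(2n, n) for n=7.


C(n) = C(2n, n) / (n+1).
C(14, 7) = 3432
C(7) = 3432 / 8 = 429


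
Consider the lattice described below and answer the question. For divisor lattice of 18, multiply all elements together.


Divisors of 18: [1, 2, 3, 6, 9, 18]
Product = n^(d(n)/2) = 18^(6/2)
Product = 5832


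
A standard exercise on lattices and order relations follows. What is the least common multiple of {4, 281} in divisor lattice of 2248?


In a divisor lattice, join = lcm (least common multiple).
Compute lcm iteratively: start with first element, then lcm(current, next).
Elements: [4, 281]
lcm(4,281) = 1124
Final lcm = 1124


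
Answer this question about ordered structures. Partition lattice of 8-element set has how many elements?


B(n) = number of set partitions of an n-element set.
B(n) satisfies the recurrence: B(n+1) = sum_k C(n,k)*B(k).
B(8) = 4140


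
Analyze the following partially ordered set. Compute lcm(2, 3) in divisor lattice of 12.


In a divisor lattice, join = lcm (least common multiple).
gcd(2,3) = 1
lcm(2,3) = 2*3/gcd = 6/1 = 6


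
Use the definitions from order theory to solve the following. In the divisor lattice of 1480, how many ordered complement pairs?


Complement pair (a,b): a meet b = bottom, a join b = top.
Here: gcd(a,b)=1 and lcm(a,b)=1480, i.e. a*b=1480 with a,b coprime.
Pairs found: (1,1480), (5,296), (8,185), (37,40), ... (4 more)
Total ordered pairs: 8


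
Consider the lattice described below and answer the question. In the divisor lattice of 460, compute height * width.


Height = length of longest chain minus 1; width = size of largest antichain.
A maximum chain: 1 | 23 | 115 | 230 | 460  (height 4).
A maximum antichain: {4, 10, 46, 115}  (width 4).
Product = 4 * 4 = 16


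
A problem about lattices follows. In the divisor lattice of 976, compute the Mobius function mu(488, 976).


In a divisor lattice, mu(a,b) = mu(b/a) where mu is the classical Mobius function.
b/a = 976/488 = 2
Prime factorization of 2: primes [2]
2 is squarefree with 1 prime factor(s), so mu(2) = (-1)^1 = -1


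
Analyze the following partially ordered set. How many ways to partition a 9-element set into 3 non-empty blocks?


S(n,k) = k*S(n-1,k) + S(n-1,k-1).
S(8,3) = 966, S(8,2) = 127
S(9,3) = 3*966 + 127 = 2898 + 127
S(9,3) = 3025


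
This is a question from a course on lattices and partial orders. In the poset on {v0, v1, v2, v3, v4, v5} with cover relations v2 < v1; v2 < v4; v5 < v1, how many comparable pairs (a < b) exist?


A comparable pair {a,b} has a < b or b < a in the order.
Count unordered pairs where one element is strictly below the other.
Examples: {v1,v2}, {v1,v5}, {v2,v4}
Total comparable pairs: 3


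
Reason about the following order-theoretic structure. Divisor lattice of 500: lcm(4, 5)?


Join=lcm.
gcd(4,5)=1
lcm=20


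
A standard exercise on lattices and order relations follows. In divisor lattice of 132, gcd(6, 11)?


Meet=gcd.
gcd(6,11)=1


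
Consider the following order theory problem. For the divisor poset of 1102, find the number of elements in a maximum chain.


A chain is a totally ordered subset; we count the number of elements in a maximum chain.
Compute, for each element x, the size of the longest chain ending at x:
  1: 1
  2: 2
  19: 2
  29: 2
  38: 3
  58: 3
  ...
A maximum chain: 1 < 2 < 38 < 1102
Number of elements in the longest chain: 4


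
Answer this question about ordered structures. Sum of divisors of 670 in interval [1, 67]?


Interval [1,67] in divisors of 670: [1, 67]
Sum = 68


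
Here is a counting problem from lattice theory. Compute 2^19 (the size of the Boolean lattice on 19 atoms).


Power set = 2^n.
2^19 = 524288


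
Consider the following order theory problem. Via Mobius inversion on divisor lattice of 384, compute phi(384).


phi(n) = n * prod_{p|n} (1 - 1/p).
Prime divisors of 384: [2, 3]
phi(384) = 384 * (1 - 1/2) * (1 - 1/3)
phi(384) = 128


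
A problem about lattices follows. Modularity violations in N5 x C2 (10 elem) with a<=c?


Modular law: if a <= c then a v (b ^ c) = (a v b) ^ c.
Check all triples (a,b,c) with a <= c among 10 elements.
  e.g. a=(a,0), b=(c,0), c=(b,0): lhs=(a,0) != rhs=(b,0)
  e.g. a=(a,0), b=(c,1), c=(b,0): lhs=(a,0) != rhs=(b,0)
Total violating triples: 6


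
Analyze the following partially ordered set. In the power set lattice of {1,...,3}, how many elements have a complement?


An element a is complemented if some b has a meet b = bottom, a join b = top.
every subset A has complement S\A, so all elements are complemented.
Complemented elements: {}, {1}, {2}, {3}, {1,2}, {1,3}, ... (2 more)
Count: 8


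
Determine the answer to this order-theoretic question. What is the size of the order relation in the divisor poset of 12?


The order relation is {(a,b) : a <= b}, reflexive so it includes (a,a).
Examples: (1,1), (1,12), (1,2), (1,3), (1,4), ...
Total ordered pairs: 18


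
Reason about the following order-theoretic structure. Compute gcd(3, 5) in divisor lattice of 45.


In a divisor lattice, meet = gcd (greatest common divisor).
By Euclidean algorithm or factoring: gcd(3,5) = 1


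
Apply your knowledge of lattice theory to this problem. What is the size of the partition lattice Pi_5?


B(n) = number of set partitions of an n-element set.
B(n) satisfies the recurrence: B(n+1) = sum_k C(n,k)*B(k).
B(5) = 52


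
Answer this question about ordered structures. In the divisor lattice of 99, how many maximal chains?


A maximal chain goes from the minimum element to a maximal element via cover relations.
Counting all min-to-max paths in the cover graph.
Total maximal chains: 3


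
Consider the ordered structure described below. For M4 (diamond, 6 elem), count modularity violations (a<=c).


Modular law: if a <= c then a v (b ^ c) = (a v b) ^ c.
Check all triples (a,b,c) with a <= c among 6 elements.
This lattice is modular (diamonds M_m and their chain-products are modular).
Total violating triples: 0


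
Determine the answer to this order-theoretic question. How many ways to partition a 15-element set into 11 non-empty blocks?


S(n,k) = k*S(n-1,k) + S(n-1,k-1).
S(14,11) = 66066, S(14,10) = 752752
S(15,11) = 11*66066 + 752752 = 726726 + 752752
S(15,11) = 1479478


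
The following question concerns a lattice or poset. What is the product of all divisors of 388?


Divisors of 388: [1, 2, 4, 97, 194, 388]
Product = n^(d(n)/2) = 388^(6/2)
Product = 58411072


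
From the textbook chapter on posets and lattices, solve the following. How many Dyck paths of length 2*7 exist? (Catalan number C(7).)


C(n) = C(2n, n) / (n+1).
C(14, 7) = 3432
C(7) = 3432 / 8 = 429


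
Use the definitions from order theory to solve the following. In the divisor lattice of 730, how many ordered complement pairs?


Complement pair (a,b): a meet b = bottom, a join b = top.
Here: gcd(a,b)=1 and lcm(a,b)=730, i.e. a*b=730 with a,b coprime.
Pairs found: (1,730), (2,365), (5,146), (10,73), ... (4 more)
Total ordered pairs: 8


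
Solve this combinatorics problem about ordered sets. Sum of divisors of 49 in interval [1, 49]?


Interval [1,49] in divisors of 49: [1, 7, 49]
Sum = 57


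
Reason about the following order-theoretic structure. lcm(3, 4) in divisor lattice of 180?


Join=lcm.
gcd(3,4)=1
lcm=12


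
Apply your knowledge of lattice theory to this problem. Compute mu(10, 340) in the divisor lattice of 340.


In a divisor lattice, mu(a,b) = mu(b/a) where mu is the classical Mobius function.
b/a = 340/10 = 34
Prime factorization of 34: primes [2, 17]
34 is squarefree with 2 prime factor(s), so mu(34) = (-1)^2 = 1


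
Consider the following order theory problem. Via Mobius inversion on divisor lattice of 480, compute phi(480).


phi(n) = n * prod_{p|n} (1 - 1/p).
Prime divisors of 480: [2, 3, 5]
phi(480) = 480 * (1 - 1/2) * (1 - 1/3) * (1 - 1/5)
phi(480) = 128


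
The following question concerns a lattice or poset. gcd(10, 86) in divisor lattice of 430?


Meet=gcd.
gcd(10,86)=2


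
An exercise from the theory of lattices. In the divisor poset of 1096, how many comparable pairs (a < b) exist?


A comparable pair {a,b} has a < b or b < a in the order.
Count unordered pairs where one element is strictly below the other.
Examples: {1,2}, {1,4}, {1,8}, {1,137}, ...
Total comparable pairs: 22


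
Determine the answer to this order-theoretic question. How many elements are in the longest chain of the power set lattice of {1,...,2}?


A chain is a totally ordered subset; we count the number of elements in a maximum chain.
Compute, for each element x, the size of the longest chain ending at x:
  {}: 1
  {1}: 2
  {2}: 2
  {1,2}: 3
A maximum chain: {} < {1} < {1,2}
Number of elements in the longest chain: 3


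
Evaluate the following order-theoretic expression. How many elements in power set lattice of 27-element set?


Power set = 2^n.
2^27 = 134217728


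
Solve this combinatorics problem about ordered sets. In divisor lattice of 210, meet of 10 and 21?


In a divisor lattice, meet = gcd (greatest common divisor).
By Euclidean algorithm or factoring: gcd(10,21) = 1


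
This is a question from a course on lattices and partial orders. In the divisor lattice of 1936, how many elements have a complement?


An element a is complemented if some b has a meet b = bottom, a join b = top.
a is complemented iff gcd(a, n/a)=1, i.e. a is a unitary divisor of 1936.
Complemented elements: 1, 16, 121, 1936
Count: 4


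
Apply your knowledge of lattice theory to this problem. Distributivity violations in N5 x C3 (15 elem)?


Distributive law: a ^ (b v c) = (a ^ b) v (a ^ c).
Check all 15^3 = 3375 ordered triples (a,b,c).
  e.g. a=(b,0), b=(a,0), c=(c,0): lhs=(b,0) != rhs=(a,0)
  e.g. a=(b,0), b=(a,0), c=(c,1): lhs=(b,0) != rhs=(a,0)
Total violating triples: 54


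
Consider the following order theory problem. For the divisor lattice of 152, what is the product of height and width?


Height = length of longest chain minus 1; width = size of largest antichain.
A maximum chain: 1 | 19 | 38 | 76 | 152  (height 4).
A maximum antichain: {2, 19}  (width 2).
Product = 4 * 2 = 8


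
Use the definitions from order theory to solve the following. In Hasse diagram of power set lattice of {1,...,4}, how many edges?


A cover relation a -< b holds when a < b with no c strictly between.
Cover relations:
  {} -< {1}
  {} -< {2}
  {} -< {3}
  {} -< {4}
  {1} -< {1,2}
  {1} -< {1,3}
  {1} -< {1,4}
  {2} -< {1,2}
  ...24 more
Total: 32


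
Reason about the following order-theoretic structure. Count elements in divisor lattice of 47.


Divisors of 47: [1, 47]
Count: 2


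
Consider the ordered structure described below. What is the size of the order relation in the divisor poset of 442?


The order relation is {(a,b) : a <= b}, reflexive so it includes (a,a).
Examples: (1,1), (1,13), (1,17), (1,2), (1,221), ...
Total ordered pairs: 27


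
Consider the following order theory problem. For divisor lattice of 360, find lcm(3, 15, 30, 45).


In a divisor lattice, join = lcm (least common multiple).
Compute lcm iteratively: start with first element, then lcm(current, next).
Elements: [3, 15, 30, 45]
lcm(3,15) = 15
lcm(15,30) = 30
lcm(30,45) = 90
Final lcm = 90


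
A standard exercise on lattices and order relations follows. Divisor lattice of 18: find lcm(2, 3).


In a divisor lattice, join = lcm (least common multiple).
gcd(2,3) = 1
lcm(2,3) = 2*3/gcd = 6/1 = 6


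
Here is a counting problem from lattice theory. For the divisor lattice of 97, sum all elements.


sigma(n) = sum of divisors.
Divisors of 97: [1, 97]
Sum = 98


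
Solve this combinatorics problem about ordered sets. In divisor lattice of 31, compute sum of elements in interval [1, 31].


Interval [1,31] in divisors of 31: [1, 31]
Sum = 32


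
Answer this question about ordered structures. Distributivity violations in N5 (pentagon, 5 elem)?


Distributive law: a ^ (b v c) = (a ^ b) v (a ^ c).
Check all 5^3 = 125 ordered triples (a,b,c).
  e.g. a=b, b=a, c=c: lhs=b != rhs=a
  e.g. a=b, b=c, c=a: lhs=b != rhs=a
Total violating triples: 2


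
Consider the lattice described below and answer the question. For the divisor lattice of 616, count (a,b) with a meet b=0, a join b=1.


Complement pair (a,b): a meet b = bottom, a join b = top.
Here: gcd(a,b)=1 and lcm(a,b)=616, i.e. a*b=616 with a,b coprime.
Pairs found: (1,616), (7,88), (8,77), (11,56), ... (4 more)
Total ordered pairs: 8


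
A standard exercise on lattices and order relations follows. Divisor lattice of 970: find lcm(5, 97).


In a divisor lattice, join = lcm (least common multiple).
gcd(5,97) = 1
lcm(5,97) = 5*97/gcd = 485/1 = 485


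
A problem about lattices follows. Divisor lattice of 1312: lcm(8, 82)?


Join=lcm.
gcd(8,82)=2
lcm=328


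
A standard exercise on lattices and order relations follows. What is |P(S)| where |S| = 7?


Power set = 2^n.
2^7 = 128


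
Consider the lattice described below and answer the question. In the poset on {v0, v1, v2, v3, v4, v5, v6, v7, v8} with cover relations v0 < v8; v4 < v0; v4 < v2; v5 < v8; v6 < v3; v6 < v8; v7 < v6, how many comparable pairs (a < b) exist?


A comparable pair {a,b} has a < b or b < a in the order.
Count unordered pairs where one element is strictly below the other.
Examples: {v0,v4}, {v0,v8}, {v2,v4}, {v3,v6}, ...
Total comparable pairs: 10


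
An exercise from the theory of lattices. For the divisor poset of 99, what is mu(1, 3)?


In a divisor lattice, mu(a,b) = mu(b/a) where mu is the classical Mobius function.
b/a = 3/1 = 3
Prime factorization of 3: primes [3]
3 is squarefree with 1 prime factor(s), so mu(3) = (-1)^1 = -1


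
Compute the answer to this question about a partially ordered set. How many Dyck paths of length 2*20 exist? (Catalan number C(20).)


C(n) = C(2n, n) / (n+1).
C(40, 20) = 137846528820
C(20) = 137846528820 / 21 = 6564120420


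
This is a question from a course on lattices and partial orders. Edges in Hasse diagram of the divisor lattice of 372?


A cover relation a -< b holds when a < b with no c strictly between.
Cover relations:
  1 -< 2
  1 -< 3
  1 -< 31
  2 -< 4
  2 -< 6
  2 -< 62
  3 -< 6
  3 -< 93
  ...12 more
Total: 20


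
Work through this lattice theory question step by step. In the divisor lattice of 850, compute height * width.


Height = length of longest chain minus 1; width = size of largest antichain.
A maximum chain: 1 | 17 | 85 | 425 | 850  (height 4).
A maximum antichain: {10, 25, 34, 85}  (width 4).
Product = 4 * 4 = 16


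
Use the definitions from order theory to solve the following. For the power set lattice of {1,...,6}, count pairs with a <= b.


The order relation is {(a,b) : a <= b}, reflexive so it includes (a,a).
Examples: ({},{}), ({},{1,2}), ({},{1,2,3}), ({},{1,2,3,4}), ({},{1,2,3,4,5}), ...
Total ordered pairs: 729


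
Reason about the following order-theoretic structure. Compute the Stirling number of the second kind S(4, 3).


S(n,k) = k*S(n-1,k) + S(n-1,k-1).
S(3,3) = 1, S(3,2) = 3
S(4,3) = 3*1 + 3 = 3 + 3
S(4,3) = 6


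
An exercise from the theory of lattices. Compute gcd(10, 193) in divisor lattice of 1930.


In a divisor lattice, meet = gcd (greatest common divisor).
By Euclidean algorithm or factoring: gcd(10,193) = 1


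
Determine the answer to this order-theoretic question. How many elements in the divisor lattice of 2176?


Divisors of 2176: [1, 2, 4, 8, 16, 17, 32, 34, 64, 68, 128, 136, 272, 544, 1088, 2176]
Count: 16


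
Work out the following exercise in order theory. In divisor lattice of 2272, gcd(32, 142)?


Meet=gcd.
gcd(32,142)=2


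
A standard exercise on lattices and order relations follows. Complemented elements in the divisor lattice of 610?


An element a is complemented if some b has a meet b = bottom, a join b = top.
a is complemented iff gcd(a, n/a)=1, i.e. a is a unitary divisor of 610.
Complemented elements: 1, 2, 5, 10, 61, 122, ... (2 more)
Count: 8


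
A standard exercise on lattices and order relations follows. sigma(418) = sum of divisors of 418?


sigma(n) = sum of divisors.
Divisors of 418: [1, 2, 11, 19, 22, 38, 209, 418]
Sum = 720


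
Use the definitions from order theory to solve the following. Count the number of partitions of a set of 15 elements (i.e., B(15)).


B(n) = number of set partitions of an n-element set.
B(n) satisfies the recurrence: B(n+1) = sum_k C(n,k)*B(k).
B(15) = 1382958545


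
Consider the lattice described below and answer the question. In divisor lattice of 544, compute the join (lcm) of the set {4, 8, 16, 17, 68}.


In a divisor lattice, join = lcm (least common multiple).
Compute lcm iteratively: start with first element, then lcm(current, next).
Elements: [4, 8, 16, 17, 68]
lcm(4,8) = 8
lcm(8,16) = 16
lcm(16,17) = 272
lcm(272,68) = 272
Final lcm = 272


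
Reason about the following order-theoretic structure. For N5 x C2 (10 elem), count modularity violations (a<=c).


Modular law: if a <= c then a v (b ^ c) = (a v b) ^ c.
Check all triples (a,b,c) with a <= c among 10 elements.
  e.g. a=(a,0), b=(c,0), c=(b,0): lhs=(a,0) != rhs=(b,0)
  e.g. a=(a,0), b=(c,1), c=(b,0): lhs=(a,0) != rhs=(b,0)
Total violating triples: 6


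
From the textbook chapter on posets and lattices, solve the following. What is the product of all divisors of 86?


Divisors of 86: [1, 2, 43, 86]
Product = n^(d(n)/2) = 86^(4/2)
Product = 7396


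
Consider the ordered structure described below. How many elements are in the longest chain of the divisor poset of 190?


A chain is a totally ordered subset; we count the number of elements in a maximum chain.
Compute, for each element x, the size of the longest chain ending at x:
  1: 1
  2: 2
  5: 2
  19: 2
  10: 3
  38: 3
  ...
A maximum chain: 1 < 2 < 10 < 190
Number of elements in the longest chain: 4


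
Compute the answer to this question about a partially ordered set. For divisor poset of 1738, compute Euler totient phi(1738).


phi(n) = n * prod_{p|n} (1 - 1/p).
Prime divisors of 1738: [2, 11, 79]
phi(1738) = 1738 * (1 - 1/2) * (1 - 1/11) * (1 - 1/79)
phi(1738) = 780


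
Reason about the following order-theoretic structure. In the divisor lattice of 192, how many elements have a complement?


An element a is complemented if some b has a meet b = bottom, a join b = top.
a is complemented iff gcd(a, n/a)=1, i.e. a is a unitary divisor of 192.
Complemented elements: 1, 3, 64, 192
Count: 4
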